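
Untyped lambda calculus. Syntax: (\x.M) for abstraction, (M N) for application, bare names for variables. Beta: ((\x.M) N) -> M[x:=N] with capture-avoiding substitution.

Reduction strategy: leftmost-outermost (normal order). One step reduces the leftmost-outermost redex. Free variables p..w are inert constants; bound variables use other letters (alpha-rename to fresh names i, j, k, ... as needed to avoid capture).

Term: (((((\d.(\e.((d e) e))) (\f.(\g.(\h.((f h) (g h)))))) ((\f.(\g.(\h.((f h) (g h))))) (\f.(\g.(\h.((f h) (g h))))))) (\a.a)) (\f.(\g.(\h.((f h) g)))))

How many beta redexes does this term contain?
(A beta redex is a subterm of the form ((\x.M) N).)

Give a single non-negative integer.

Answer: 2

Derivation:
Term: (((((\d.(\e.((d e) e))) (\f.(\g.(\h.((f h) (g h)))))) ((\f.(\g.(\h.((f h) (g h))))) (\f.(\g.(\h.((f h) (g h))))))) (\a.a)) (\f.(\g.(\h.((f h) g)))))
  Redex: ((\d.(\e.((d e) e))) (\f.(\g.(\h.((f h) (g h))))))
  Redex: ((\f.(\g.(\h.((f h) (g h))))) (\f.(\g.(\h.((f h) (g h))))))
Total redexes: 2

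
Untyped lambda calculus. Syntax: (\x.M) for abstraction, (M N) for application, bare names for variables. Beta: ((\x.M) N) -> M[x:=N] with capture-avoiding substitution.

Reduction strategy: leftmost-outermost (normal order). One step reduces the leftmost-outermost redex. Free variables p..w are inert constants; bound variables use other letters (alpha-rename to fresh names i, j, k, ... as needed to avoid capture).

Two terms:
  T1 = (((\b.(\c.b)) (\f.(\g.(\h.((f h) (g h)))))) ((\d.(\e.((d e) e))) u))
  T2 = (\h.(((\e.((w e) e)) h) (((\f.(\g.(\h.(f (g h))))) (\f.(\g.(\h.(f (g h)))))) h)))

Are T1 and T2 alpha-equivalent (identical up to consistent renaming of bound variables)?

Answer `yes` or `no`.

Term 1: (((\b.(\c.b)) (\f.(\g.(\h.((f h) (g h)))))) ((\d.(\e.((d e) e))) u))
Term 2: (\h.(((\e.((w e) e)) h) (((\f.(\g.(\h.(f (g h))))) (\f.(\g.(\h.(f (g h)))))) h)))
Alpha-equivalence: compare structure up to binder renaming.
Result: False

Answer: no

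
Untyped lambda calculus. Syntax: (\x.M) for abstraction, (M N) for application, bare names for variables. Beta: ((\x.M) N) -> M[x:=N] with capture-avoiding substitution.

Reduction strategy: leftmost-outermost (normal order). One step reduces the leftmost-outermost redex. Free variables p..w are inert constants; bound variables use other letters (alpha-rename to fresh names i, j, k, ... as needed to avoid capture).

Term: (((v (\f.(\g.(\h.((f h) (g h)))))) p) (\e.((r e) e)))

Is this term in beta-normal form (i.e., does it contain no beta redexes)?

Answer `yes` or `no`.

Answer: yes

Derivation:
Term: (((v (\f.(\g.(\h.((f h) (g h)))))) p) (\e.((r e) e)))
No beta redexes found.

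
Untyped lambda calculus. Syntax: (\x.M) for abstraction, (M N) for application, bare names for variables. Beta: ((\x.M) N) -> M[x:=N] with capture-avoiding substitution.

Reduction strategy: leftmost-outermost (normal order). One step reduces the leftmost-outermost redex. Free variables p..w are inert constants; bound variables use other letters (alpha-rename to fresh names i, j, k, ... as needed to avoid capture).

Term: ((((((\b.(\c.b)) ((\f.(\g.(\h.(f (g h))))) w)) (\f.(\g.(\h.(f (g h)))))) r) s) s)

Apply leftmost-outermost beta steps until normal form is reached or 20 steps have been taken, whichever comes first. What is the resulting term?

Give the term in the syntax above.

Answer: ((w (r s)) s)

Derivation:
Step 0: ((((((\b.(\c.b)) ((\f.(\g.(\h.(f (g h))))) w)) (\f.(\g.(\h.(f (g h)))))) r) s) s)
Step 1: (((((\c.((\f.(\g.(\h.(f (g h))))) w)) (\f.(\g.(\h.(f (g h)))))) r) s) s)
Step 2: (((((\f.(\g.(\h.(f (g h))))) w) r) s) s)
Step 3: ((((\g.(\h.(w (g h)))) r) s) s)
Step 4: (((\h.(w (r h))) s) s)
Step 5: ((w (r s)) s)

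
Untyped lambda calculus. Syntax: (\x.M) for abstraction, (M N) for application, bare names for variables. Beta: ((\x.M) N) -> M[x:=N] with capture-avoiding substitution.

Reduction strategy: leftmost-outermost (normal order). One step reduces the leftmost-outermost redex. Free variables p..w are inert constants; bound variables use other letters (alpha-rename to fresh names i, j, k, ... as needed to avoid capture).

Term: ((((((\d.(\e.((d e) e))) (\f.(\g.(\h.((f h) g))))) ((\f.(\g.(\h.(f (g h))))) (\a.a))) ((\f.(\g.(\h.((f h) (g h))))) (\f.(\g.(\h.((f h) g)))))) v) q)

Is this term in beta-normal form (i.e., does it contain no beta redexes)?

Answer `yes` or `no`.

Term: ((((((\d.(\e.((d e) e))) (\f.(\g.(\h.((f h) g))))) ((\f.(\g.(\h.(f (g h))))) (\a.a))) ((\f.(\g.(\h.((f h) (g h))))) (\f.(\g.(\h.((f h) g)))))) v) q)
Found 3 beta redex(es).

Answer: no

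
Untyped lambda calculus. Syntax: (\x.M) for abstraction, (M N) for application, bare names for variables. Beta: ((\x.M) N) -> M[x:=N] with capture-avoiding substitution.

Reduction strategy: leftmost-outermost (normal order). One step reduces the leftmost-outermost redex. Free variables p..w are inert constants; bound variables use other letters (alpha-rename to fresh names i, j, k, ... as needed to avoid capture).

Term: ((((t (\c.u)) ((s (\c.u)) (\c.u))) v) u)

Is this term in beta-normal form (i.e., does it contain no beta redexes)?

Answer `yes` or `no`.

Answer: yes

Derivation:
Term: ((((t (\c.u)) ((s (\c.u)) (\c.u))) v) u)
No beta redexes found.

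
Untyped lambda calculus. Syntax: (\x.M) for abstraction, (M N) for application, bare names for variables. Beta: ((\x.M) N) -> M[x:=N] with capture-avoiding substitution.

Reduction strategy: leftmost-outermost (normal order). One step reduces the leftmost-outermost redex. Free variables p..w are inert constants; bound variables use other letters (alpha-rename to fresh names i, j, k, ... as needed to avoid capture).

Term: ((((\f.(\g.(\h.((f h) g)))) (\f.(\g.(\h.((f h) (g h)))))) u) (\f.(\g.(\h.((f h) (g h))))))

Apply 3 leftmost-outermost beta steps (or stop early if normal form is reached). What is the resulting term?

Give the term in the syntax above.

Answer: (((\f.(\g.(\h.((f h) (g h))))) (\f.(\g.(\h.((f h) (g h)))))) u)

Derivation:
Step 0: ((((\f.(\g.(\h.((f h) g)))) (\f.(\g.(\h.((f h) (g h)))))) u) (\f.(\g.(\h.((f h) (g h))))))
Step 1: (((\g.(\h.(((\f.(\g.(\h.((f h) (g h))))) h) g))) u) (\f.(\g.(\h.((f h) (g h))))))
Step 2: ((\h.(((\f.(\g.(\h.((f h) (g h))))) h) u)) (\f.(\g.(\h.((f h) (g h))))))
Step 3: (((\f.(\g.(\h.((f h) (g h))))) (\f.(\g.(\h.((f h) (g h)))))) u)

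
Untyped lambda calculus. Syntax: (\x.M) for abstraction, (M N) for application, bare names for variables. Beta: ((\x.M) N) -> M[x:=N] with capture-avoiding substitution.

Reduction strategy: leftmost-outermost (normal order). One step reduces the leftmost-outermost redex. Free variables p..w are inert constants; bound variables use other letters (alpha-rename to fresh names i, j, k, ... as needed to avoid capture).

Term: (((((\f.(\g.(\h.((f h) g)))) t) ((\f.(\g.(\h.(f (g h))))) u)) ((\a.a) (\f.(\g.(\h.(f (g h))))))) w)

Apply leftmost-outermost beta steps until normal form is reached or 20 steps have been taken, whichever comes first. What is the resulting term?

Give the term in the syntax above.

Answer: (((t (\f.(\g.(\h.(f (g h)))))) (\g.(\h.(u (g h))))) w)

Derivation:
Step 0: (((((\f.(\g.(\h.((f h) g)))) t) ((\f.(\g.(\h.(f (g h))))) u)) ((\a.a) (\f.(\g.(\h.(f (g h))))))) w)
Step 1: ((((\g.(\h.((t h) g))) ((\f.(\g.(\h.(f (g h))))) u)) ((\a.a) (\f.(\g.(\h.(f (g h))))))) w)
Step 2: (((\h.((t h) ((\f.(\g.(\h.(f (g h))))) u))) ((\a.a) (\f.(\g.(\h.(f (g h))))))) w)
Step 3: (((t ((\a.a) (\f.(\g.(\h.(f (g h))))))) ((\f.(\g.(\h.(f (g h))))) u)) w)
Step 4: (((t (\f.(\g.(\h.(f (g h)))))) ((\f.(\g.(\h.(f (g h))))) u)) w)
Step 5: (((t (\f.(\g.(\h.(f (g h)))))) (\g.(\h.(u (g h))))) w)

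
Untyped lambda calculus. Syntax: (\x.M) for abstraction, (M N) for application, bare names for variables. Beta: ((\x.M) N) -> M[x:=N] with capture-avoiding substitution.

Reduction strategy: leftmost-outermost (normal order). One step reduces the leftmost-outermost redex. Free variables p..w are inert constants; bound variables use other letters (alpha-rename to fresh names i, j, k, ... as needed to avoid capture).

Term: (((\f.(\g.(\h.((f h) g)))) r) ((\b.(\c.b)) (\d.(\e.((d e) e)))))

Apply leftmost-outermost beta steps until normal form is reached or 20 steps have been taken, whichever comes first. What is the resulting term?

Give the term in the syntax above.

Answer: (\h.((r h) (\c.(\d.(\e.((d e) e))))))

Derivation:
Step 0: (((\f.(\g.(\h.((f h) g)))) r) ((\b.(\c.b)) (\d.(\e.((d e) e)))))
Step 1: ((\g.(\h.((r h) g))) ((\b.(\c.b)) (\d.(\e.((d e) e)))))
Step 2: (\h.((r h) ((\b.(\c.b)) (\d.(\e.((d e) e))))))
Step 3: (\h.((r h) (\c.(\d.(\e.((d e) e))))))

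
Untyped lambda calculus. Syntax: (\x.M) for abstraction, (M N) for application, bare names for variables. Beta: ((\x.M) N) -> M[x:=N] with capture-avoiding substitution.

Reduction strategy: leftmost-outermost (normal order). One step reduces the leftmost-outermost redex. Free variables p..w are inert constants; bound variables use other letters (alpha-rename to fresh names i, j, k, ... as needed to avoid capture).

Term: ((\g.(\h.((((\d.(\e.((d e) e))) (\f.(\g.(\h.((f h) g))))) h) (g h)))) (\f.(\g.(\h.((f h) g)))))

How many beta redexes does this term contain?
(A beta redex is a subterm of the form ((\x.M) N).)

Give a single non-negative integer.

Term: ((\g.(\h.((((\d.(\e.((d e) e))) (\f.(\g.(\h.((f h) g))))) h) (g h)))) (\f.(\g.(\h.((f h) g)))))
  Redex: ((\g.(\h.((((\d.(\e.((d e) e))) (\f.(\g.(\h.((f h) g))))) h) (g h)))) (\f.(\g.(\h.((f h) g)))))
  Redex: ((\d.(\e.((d e) e))) (\f.(\g.(\h.((f h) g)))))
Total redexes: 2

Answer: 2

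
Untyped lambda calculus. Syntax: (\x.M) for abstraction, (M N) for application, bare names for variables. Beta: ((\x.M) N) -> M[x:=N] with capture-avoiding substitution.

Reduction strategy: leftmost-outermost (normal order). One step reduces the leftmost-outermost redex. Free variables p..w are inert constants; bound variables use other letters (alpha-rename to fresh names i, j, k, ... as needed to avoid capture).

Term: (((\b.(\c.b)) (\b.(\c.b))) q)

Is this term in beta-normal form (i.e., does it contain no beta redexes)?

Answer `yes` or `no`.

Answer: no

Derivation:
Term: (((\b.(\c.b)) (\b.(\c.b))) q)
Found 1 beta redex(es).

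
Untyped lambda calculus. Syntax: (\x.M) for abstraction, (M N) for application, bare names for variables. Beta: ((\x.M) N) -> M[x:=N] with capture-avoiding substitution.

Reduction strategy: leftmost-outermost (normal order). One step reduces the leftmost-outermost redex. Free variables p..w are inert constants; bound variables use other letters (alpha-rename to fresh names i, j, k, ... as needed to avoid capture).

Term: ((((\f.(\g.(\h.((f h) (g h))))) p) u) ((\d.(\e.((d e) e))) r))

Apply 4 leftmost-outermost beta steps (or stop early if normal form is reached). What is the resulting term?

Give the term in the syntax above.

Answer: ((p (\e.((r e) e))) (u ((\d.(\e.((d e) e))) r)))

Derivation:
Step 0: ((((\f.(\g.(\h.((f h) (g h))))) p) u) ((\d.(\e.((d e) e))) r))
Step 1: (((\g.(\h.((p h) (g h)))) u) ((\d.(\e.((d e) e))) r))
Step 2: ((\h.((p h) (u h))) ((\d.(\e.((d e) e))) r))
Step 3: ((p ((\d.(\e.((d e) e))) r)) (u ((\d.(\e.((d e) e))) r)))
Step 4: ((p (\e.((r e) e))) (u ((\d.(\e.((d e) e))) r)))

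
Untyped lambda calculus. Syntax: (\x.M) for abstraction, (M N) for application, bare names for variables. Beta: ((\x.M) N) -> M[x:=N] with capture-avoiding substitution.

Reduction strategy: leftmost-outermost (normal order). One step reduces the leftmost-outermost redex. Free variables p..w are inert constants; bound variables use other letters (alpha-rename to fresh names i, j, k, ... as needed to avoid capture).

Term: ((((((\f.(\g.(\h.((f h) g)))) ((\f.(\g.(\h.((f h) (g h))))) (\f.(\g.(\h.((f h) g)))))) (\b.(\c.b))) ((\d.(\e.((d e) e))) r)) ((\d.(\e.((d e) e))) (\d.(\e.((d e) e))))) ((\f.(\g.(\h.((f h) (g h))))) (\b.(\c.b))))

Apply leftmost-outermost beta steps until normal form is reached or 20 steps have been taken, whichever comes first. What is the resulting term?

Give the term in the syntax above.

Step 0: ((((((\f.(\g.(\h.((f h) g)))) ((\f.(\g.(\h.((f h) (g h))))) (\f.(\g.(\h.((f h) g)))))) (\b.(\c.b))) ((\d.(\e.((d e) e))) r)) ((\d.(\e.((d e) e))) (\d.(\e.((d e) e))))) ((\f.(\g.(\h.((f h) (g h))))) (\b.(\c.b))))
Step 1: (((((\g.(\h.((((\f.(\g.(\h.((f h) (g h))))) (\f.(\g.(\h.((f h) g))))) h) g))) (\b.(\c.b))) ((\d.(\e.((d e) e))) r)) ((\d.(\e.((d e) e))) (\d.(\e.((d e) e))))) ((\f.(\g.(\h.((f h) (g h))))) (\b.(\c.b))))
Step 2: ((((\h.((((\f.(\g.(\h.((f h) (g h))))) (\f.(\g.(\h.((f h) g))))) h) (\b.(\c.b)))) ((\d.(\e.((d e) e))) r)) ((\d.(\e.((d e) e))) (\d.(\e.((d e) e))))) ((\f.(\g.(\h.((f h) (g h))))) (\b.(\c.b))))
Step 3: ((((((\f.(\g.(\h.((f h) (g h))))) (\f.(\g.(\h.((f h) g))))) ((\d.(\e.((d e) e))) r)) (\b.(\c.b))) ((\d.(\e.((d e) e))) (\d.(\e.((d e) e))))) ((\f.(\g.(\h.((f h) (g h))))) (\b.(\c.b))))
Step 4: (((((\g.(\h.(((\f.(\g.(\h.((f h) g)))) h) (g h)))) ((\d.(\e.((d e) e))) r)) (\b.(\c.b))) ((\d.(\e.((d e) e))) (\d.(\e.((d e) e))))) ((\f.(\g.(\h.((f h) (g h))))) (\b.(\c.b))))
Step 5: ((((\h.(((\f.(\g.(\h.((f h) g)))) h) (((\d.(\e.((d e) e))) r) h))) (\b.(\c.b))) ((\d.(\e.((d e) e))) (\d.(\e.((d e) e))))) ((\f.(\g.(\h.((f h) (g h))))) (\b.(\c.b))))
Step 6: (((((\f.(\g.(\h.((f h) g)))) (\b.(\c.b))) (((\d.(\e.((d e) e))) r) (\b.(\c.b)))) ((\d.(\e.((d e) e))) (\d.(\e.((d e) e))))) ((\f.(\g.(\h.((f h) (g h))))) (\b.(\c.b))))
Step 7: ((((\g.(\h.(((\b.(\c.b)) h) g))) (((\d.(\e.((d e) e))) r) (\b.(\c.b)))) ((\d.(\e.((d e) e))) (\d.(\e.((d e) e))))) ((\f.(\g.(\h.((f h) (g h))))) (\b.(\c.b))))
Step 8: (((\h.(((\b.(\c.b)) h) (((\d.(\e.((d e) e))) r) (\b.(\c.b))))) ((\d.(\e.((d e) e))) (\d.(\e.((d e) e))))) ((\f.(\g.(\h.((f h) (g h))))) (\b.(\c.b))))
Step 9: ((((\b.(\c.b)) ((\d.(\e.((d e) e))) (\d.(\e.((d e) e))))) (((\d.(\e.((d e) e))) r) (\b.(\c.b)))) ((\f.(\g.(\h.((f h) (g h))))) (\b.(\c.b))))
Step 10: (((\c.((\d.(\e.((d e) e))) (\d.(\e.((d e) e))))) (((\d.(\e.((d e) e))) r) (\b.(\c.b)))) ((\f.(\g.(\h.((f h) (g h))))) (\b.(\c.b))))
Step 11: (((\d.(\e.((d e) e))) (\d.(\e.((d e) e)))) ((\f.(\g.(\h.((f h) (g h))))) (\b.(\c.b))))
Step 12: ((\e.(((\d.(\e.((d e) e))) e) e)) ((\f.(\g.(\h.((f h) (g h))))) (\b.(\c.b))))
Step 13: (((\d.(\e.((d e) e))) ((\f.(\g.(\h.((f h) (g h))))) (\b.(\c.b)))) ((\f.(\g.(\h.((f h) (g h))))) (\b.(\c.b))))
Step 14: ((\e.((((\f.(\g.(\h.((f h) (g h))))) (\b.(\c.b))) e) e)) ((\f.(\g.(\h.((f h) (g h))))) (\b.(\c.b))))
Step 15: ((((\f.(\g.(\h.((f h) (g h))))) (\b.(\c.b))) ((\f.(\g.(\h.((f h) (g h))))) (\b.(\c.b)))) ((\f.(\g.(\h.((f h) (g h))))) (\b.(\c.b))))
Step 16: (((\g.(\h.(((\b.(\c.b)) h) (g h)))) ((\f.(\g.(\h.((f h) (g h))))) (\b.(\c.b)))) ((\f.(\g.(\h.((f h) (g h))))) (\b.(\c.b))))
Step 17: ((\h.(((\b.(\c.b)) h) (((\f.(\g.(\h.((f h) (g h))))) (\b.(\c.b))) h))) ((\f.(\g.(\h.((f h) (g h))))) (\b.(\c.b))))
Step 18: (((\b.(\c.b)) ((\f.(\g.(\h.((f h) (g h))))) (\b.(\c.b)))) (((\f.(\g.(\h.((f h) (g h))))) (\b.(\c.b))) ((\f.(\g.(\h.((f h) (g h))))) (\b.(\c.b)))))
Step 19: ((\c.((\f.(\g.(\h.((f h) (g h))))) (\b.(\c.b)))) (((\f.(\g.(\h.((f h) (g h))))) (\b.(\c.b))) ((\f.(\g.(\h.((f h) (g h))))) (\b.(\c.b)))))
Step 20: ((\f.(\g.(\h.((f h) (g h))))) (\b.(\c.b)))

Answer: ((\f.(\g.(\h.((f h) (g h))))) (\b.(\c.b)))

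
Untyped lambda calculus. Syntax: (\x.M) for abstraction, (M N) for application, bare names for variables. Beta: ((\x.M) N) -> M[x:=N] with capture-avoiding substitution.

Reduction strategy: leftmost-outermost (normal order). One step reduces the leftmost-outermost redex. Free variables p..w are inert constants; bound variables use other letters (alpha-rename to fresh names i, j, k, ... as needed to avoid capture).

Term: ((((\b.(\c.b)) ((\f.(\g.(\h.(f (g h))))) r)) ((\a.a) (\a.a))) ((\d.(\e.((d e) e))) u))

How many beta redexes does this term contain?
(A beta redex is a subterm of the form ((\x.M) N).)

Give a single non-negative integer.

Answer: 4

Derivation:
Term: ((((\b.(\c.b)) ((\f.(\g.(\h.(f (g h))))) r)) ((\a.a) (\a.a))) ((\d.(\e.((d e) e))) u))
  Redex: ((\b.(\c.b)) ((\f.(\g.(\h.(f (g h))))) r))
  Redex: ((\f.(\g.(\h.(f (g h))))) r)
  Redex: ((\a.a) (\a.a))
  Redex: ((\d.(\e.((d e) e))) u)
Total redexes: 4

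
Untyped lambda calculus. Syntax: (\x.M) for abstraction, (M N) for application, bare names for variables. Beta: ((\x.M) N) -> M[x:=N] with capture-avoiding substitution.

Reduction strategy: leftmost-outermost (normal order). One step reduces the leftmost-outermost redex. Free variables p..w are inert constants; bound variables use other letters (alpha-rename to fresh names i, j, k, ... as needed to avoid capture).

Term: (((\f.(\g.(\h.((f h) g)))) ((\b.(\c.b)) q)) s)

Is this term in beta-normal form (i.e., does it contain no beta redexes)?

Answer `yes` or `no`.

Term: (((\f.(\g.(\h.((f h) g)))) ((\b.(\c.b)) q)) s)
Found 2 beta redex(es).

Answer: no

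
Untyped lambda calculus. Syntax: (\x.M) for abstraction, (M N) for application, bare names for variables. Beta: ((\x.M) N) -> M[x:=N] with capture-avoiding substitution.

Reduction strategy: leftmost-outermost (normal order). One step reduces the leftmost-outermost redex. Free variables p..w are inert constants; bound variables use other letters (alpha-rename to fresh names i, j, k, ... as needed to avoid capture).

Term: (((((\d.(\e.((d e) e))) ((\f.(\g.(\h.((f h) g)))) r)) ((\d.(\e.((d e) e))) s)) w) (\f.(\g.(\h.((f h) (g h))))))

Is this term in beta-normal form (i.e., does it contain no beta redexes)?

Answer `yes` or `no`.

Term: (((((\d.(\e.((d e) e))) ((\f.(\g.(\h.((f h) g)))) r)) ((\d.(\e.((d e) e))) s)) w) (\f.(\g.(\h.((f h) (g h))))))
Found 3 beta redex(es).

Answer: no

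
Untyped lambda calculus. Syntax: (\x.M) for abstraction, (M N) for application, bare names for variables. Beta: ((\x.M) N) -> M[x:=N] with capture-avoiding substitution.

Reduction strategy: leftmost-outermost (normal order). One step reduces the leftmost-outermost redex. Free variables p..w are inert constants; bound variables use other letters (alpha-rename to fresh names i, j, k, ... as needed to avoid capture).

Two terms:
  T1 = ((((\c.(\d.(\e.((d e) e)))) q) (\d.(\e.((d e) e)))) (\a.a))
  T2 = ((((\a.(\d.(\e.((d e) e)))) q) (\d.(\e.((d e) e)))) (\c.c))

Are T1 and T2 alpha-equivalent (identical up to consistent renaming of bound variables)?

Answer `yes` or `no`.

Answer: yes

Derivation:
Term 1: ((((\c.(\d.(\e.((d e) e)))) q) (\d.(\e.((d e) e)))) (\a.a))
Term 2: ((((\a.(\d.(\e.((d e) e)))) q) (\d.(\e.((d e) e)))) (\c.c))
Alpha-equivalence: compare structure up to binder renaming.
Result: True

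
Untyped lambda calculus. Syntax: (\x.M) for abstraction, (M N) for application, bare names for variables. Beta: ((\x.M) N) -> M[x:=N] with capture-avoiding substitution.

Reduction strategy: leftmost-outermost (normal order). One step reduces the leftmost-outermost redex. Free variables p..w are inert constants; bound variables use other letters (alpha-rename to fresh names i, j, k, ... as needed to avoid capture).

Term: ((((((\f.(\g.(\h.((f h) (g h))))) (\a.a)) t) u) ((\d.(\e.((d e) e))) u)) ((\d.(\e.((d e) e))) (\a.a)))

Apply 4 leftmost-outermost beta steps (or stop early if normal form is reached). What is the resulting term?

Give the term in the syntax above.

Answer: (((u (t u)) ((\d.(\e.((d e) e))) u)) ((\d.(\e.((d e) e))) (\a.a)))

Derivation:
Step 0: ((((((\f.(\g.(\h.((f h) (g h))))) (\a.a)) t) u) ((\d.(\e.((d e) e))) u)) ((\d.(\e.((d e) e))) (\a.a)))
Step 1: (((((\g.(\h.(((\a.a) h) (g h)))) t) u) ((\d.(\e.((d e) e))) u)) ((\d.(\e.((d e) e))) (\a.a)))
Step 2: ((((\h.(((\a.a) h) (t h))) u) ((\d.(\e.((d e) e))) u)) ((\d.(\e.((d e) e))) (\a.a)))
Step 3: (((((\a.a) u) (t u)) ((\d.(\e.((d e) e))) u)) ((\d.(\e.((d e) e))) (\a.a)))
Step 4: (((u (t u)) ((\d.(\e.((d e) e))) u)) ((\d.(\e.((d e) e))) (\a.a)))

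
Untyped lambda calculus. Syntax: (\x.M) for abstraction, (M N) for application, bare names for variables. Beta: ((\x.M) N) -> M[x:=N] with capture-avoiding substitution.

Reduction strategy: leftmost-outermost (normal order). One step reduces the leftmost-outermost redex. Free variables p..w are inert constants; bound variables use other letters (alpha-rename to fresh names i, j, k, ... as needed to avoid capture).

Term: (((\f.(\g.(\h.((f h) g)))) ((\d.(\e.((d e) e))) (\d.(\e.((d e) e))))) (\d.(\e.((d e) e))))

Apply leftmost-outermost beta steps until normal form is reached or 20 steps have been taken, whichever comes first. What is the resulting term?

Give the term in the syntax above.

Step 0: (((\f.(\g.(\h.((f h) g)))) ((\d.(\e.((d e) e))) (\d.(\e.((d e) e))))) (\d.(\e.((d e) e))))
Step 1: ((\g.(\h.((((\d.(\e.((d e) e))) (\d.(\e.((d e) e)))) h) g))) (\d.(\e.((d e) e))))
Step 2: (\h.((((\d.(\e.((d e) e))) (\d.(\e.((d e) e)))) h) (\d.(\e.((d e) e)))))
Step 3: (\h.(((\e.(((\d.(\e.((d e) e))) e) e)) h) (\d.(\e.((d e) e)))))
Step 4: (\h.((((\d.(\e.((d e) e))) h) h) (\d.(\e.((d e) e)))))
Step 5: (\h.(((\e.((h e) e)) h) (\d.(\e.((d e) e)))))
Step 6: (\h.(((h h) h) (\d.(\e.((d e) e)))))

Answer: (\h.(((h h) h) (\d.(\e.((d e) e)))))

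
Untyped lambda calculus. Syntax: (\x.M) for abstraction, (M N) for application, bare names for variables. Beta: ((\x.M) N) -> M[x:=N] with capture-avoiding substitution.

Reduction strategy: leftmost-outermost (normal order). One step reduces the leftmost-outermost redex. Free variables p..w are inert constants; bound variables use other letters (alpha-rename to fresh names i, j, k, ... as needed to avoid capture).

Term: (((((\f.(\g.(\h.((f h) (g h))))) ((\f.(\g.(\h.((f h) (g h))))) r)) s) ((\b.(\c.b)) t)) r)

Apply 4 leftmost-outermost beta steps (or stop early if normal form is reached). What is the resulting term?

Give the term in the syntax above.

Answer: ((((\g.(\h.((r h) (g h)))) ((\b.(\c.b)) t)) (s ((\b.(\c.b)) t))) r)

Derivation:
Step 0: (((((\f.(\g.(\h.((f h) (g h))))) ((\f.(\g.(\h.((f h) (g h))))) r)) s) ((\b.(\c.b)) t)) r)
Step 1: ((((\g.(\h.((((\f.(\g.(\h.((f h) (g h))))) r) h) (g h)))) s) ((\b.(\c.b)) t)) r)
Step 2: (((\h.((((\f.(\g.(\h.((f h) (g h))))) r) h) (s h))) ((\b.(\c.b)) t)) r)
Step 3: (((((\f.(\g.(\h.((f h) (g h))))) r) ((\b.(\c.b)) t)) (s ((\b.(\c.b)) t))) r)
Step 4: ((((\g.(\h.((r h) (g h)))) ((\b.(\c.b)) t)) (s ((\b.(\c.b)) t))) r)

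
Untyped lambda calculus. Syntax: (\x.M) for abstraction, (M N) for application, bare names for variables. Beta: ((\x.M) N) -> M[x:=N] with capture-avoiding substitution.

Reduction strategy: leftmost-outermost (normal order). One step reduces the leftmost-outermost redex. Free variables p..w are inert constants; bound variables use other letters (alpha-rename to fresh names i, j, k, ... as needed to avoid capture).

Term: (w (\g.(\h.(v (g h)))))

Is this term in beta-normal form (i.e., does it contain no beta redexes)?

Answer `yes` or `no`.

Answer: yes

Derivation:
Term: (w (\g.(\h.(v (g h)))))
No beta redexes found.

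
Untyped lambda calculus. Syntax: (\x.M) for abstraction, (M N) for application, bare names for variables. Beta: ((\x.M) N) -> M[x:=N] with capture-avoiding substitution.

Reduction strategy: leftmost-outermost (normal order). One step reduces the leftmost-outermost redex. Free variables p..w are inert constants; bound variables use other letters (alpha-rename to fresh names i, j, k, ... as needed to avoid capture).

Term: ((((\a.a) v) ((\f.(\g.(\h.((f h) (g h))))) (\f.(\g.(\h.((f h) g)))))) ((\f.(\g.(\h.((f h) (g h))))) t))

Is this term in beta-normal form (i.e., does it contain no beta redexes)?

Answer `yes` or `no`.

Term: ((((\a.a) v) ((\f.(\g.(\h.((f h) (g h))))) (\f.(\g.(\h.((f h) g)))))) ((\f.(\g.(\h.((f h) (g h))))) t))
Found 3 beta redex(es).

Answer: no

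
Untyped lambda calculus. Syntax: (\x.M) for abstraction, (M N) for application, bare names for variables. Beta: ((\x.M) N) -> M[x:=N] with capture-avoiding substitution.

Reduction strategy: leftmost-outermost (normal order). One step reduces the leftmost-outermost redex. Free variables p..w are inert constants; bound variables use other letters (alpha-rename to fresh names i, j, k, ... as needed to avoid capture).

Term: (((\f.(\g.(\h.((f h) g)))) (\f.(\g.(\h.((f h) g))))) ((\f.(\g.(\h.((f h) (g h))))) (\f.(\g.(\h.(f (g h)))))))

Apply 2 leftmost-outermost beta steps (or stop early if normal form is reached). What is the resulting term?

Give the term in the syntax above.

Answer: (\h.(((\f.(\g.(\h.((f h) g)))) h) ((\f.(\g.(\h.((f h) (g h))))) (\f.(\g.(\h.(f (g h))))))))

Derivation:
Step 0: (((\f.(\g.(\h.((f h) g)))) (\f.(\g.(\h.((f h) g))))) ((\f.(\g.(\h.((f h) (g h))))) (\f.(\g.(\h.(f (g h)))))))
Step 1: ((\g.(\h.(((\f.(\g.(\h.((f h) g)))) h) g))) ((\f.(\g.(\h.((f h) (g h))))) (\f.(\g.(\h.(f (g h)))))))
Step 2: (\h.(((\f.(\g.(\h.((f h) g)))) h) ((\f.(\g.(\h.((f h) (g h))))) (\f.(\g.(\h.(f (g h))))))))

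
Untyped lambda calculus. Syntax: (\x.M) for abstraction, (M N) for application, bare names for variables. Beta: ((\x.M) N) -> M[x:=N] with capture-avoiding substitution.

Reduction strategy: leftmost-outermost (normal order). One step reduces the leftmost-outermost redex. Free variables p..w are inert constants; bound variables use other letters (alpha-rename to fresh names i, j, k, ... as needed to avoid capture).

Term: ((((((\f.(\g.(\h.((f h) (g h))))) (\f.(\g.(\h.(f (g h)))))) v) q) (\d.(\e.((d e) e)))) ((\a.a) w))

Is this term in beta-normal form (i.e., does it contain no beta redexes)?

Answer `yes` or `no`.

Answer: no

Derivation:
Term: ((((((\f.(\g.(\h.((f h) (g h))))) (\f.(\g.(\h.(f (g h)))))) v) q) (\d.(\e.((d e) e)))) ((\a.a) w))
Found 2 beta redex(es).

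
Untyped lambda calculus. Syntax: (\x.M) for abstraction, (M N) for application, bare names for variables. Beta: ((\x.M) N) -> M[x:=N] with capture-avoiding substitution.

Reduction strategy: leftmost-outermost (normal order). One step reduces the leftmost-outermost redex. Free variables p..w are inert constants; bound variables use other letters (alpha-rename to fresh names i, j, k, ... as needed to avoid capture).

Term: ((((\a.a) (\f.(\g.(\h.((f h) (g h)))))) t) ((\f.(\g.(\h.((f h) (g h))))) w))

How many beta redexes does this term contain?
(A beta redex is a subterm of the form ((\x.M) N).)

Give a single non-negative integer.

Term: ((((\a.a) (\f.(\g.(\h.((f h) (g h)))))) t) ((\f.(\g.(\h.((f h) (g h))))) w))
  Redex: ((\a.a) (\f.(\g.(\h.((f h) (g h))))))
  Redex: ((\f.(\g.(\h.((f h) (g h))))) w)
Total redexes: 2

Answer: 2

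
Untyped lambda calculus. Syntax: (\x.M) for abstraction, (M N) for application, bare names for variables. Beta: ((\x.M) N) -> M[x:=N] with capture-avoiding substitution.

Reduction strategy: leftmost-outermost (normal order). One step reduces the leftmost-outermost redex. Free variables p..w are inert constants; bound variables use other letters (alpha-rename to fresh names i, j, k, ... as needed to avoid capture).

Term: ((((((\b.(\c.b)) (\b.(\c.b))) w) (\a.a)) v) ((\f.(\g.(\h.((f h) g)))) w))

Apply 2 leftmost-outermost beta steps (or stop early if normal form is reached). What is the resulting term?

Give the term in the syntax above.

Step 0: ((((((\b.(\c.b)) (\b.(\c.b))) w) (\a.a)) v) ((\f.(\g.(\h.((f h) g)))) w))
Step 1: (((((\c.(\b.(\c.b))) w) (\a.a)) v) ((\f.(\g.(\h.((f h) g)))) w))
Step 2: ((((\b.(\c.b)) (\a.a)) v) ((\f.(\g.(\h.((f h) g)))) w))

Answer: ((((\b.(\c.b)) (\a.a)) v) ((\f.(\g.(\h.((f h) g)))) w))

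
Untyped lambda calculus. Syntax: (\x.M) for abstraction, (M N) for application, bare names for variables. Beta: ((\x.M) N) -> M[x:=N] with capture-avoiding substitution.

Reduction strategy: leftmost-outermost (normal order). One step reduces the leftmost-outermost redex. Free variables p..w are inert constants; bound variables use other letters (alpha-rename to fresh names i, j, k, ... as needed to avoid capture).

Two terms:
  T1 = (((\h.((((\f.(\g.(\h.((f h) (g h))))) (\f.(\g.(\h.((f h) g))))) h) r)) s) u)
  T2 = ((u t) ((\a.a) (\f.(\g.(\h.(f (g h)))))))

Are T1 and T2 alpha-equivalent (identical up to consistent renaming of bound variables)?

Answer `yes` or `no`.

Term 1: (((\h.((((\f.(\g.(\h.((f h) (g h))))) (\f.(\g.(\h.((f h) g))))) h) r)) s) u)
Term 2: ((u t) ((\a.a) (\f.(\g.(\h.(f (g h)))))))
Alpha-equivalence: compare structure up to binder renaming.
Result: False

Answer: no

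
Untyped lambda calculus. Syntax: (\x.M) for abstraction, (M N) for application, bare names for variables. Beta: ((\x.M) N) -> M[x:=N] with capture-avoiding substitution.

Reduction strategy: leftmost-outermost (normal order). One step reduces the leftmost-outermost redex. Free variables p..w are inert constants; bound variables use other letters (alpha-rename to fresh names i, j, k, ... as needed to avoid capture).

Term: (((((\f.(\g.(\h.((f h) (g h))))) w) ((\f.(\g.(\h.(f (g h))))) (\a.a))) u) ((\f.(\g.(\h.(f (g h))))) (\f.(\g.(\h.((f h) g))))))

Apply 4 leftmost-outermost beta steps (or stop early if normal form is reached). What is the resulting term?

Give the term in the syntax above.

Step 0: (((((\f.(\g.(\h.((f h) (g h))))) w) ((\f.(\g.(\h.(f (g h))))) (\a.a))) u) ((\f.(\g.(\h.(f (g h))))) (\f.(\g.(\h.((f h) g))))))
Step 1: ((((\g.(\h.((w h) (g h)))) ((\f.(\g.(\h.(f (g h))))) (\a.a))) u) ((\f.(\g.(\h.(f (g h))))) (\f.(\g.(\h.((f h) g))))))
Step 2: (((\h.((w h) (((\f.(\g.(\h.(f (g h))))) (\a.a)) h))) u) ((\f.(\g.(\h.(f (g h))))) (\f.(\g.(\h.((f h) g))))))
Step 3: (((w u) (((\f.(\g.(\h.(f (g h))))) (\a.a)) u)) ((\f.(\g.(\h.(f (g h))))) (\f.(\g.(\h.((f h) g))))))
Step 4: (((w u) ((\g.(\h.((\a.a) (g h)))) u)) ((\f.(\g.(\h.(f (g h))))) (\f.(\g.(\h.((f h) g))))))

Answer: (((w u) ((\g.(\h.((\a.a) (g h)))) u)) ((\f.(\g.(\h.(f (g h))))) (\f.(\g.(\h.((f h) g))))))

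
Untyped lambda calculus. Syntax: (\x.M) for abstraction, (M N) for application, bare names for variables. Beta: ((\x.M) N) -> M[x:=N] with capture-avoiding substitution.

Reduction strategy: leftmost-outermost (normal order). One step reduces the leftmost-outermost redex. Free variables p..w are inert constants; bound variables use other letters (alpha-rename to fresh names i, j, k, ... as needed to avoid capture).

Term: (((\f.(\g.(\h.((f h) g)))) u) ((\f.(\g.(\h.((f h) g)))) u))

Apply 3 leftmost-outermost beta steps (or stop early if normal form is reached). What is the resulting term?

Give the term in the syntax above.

Step 0: (((\f.(\g.(\h.((f h) g)))) u) ((\f.(\g.(\h.((f h) g)))) u))
Step 1: ((\g.(\h.((u h) g))) ((\f.(\g.(\h.((f h) g)))) u))
Step 2: (\h.((u h) ((\f.(\g.(\h.((f h) g)))) u)))
Step 3: (\h.((u h) (\g.(\h.((u h) g)))))

Answer: (\h.((u h) (\g.(\h.((u h) g)))))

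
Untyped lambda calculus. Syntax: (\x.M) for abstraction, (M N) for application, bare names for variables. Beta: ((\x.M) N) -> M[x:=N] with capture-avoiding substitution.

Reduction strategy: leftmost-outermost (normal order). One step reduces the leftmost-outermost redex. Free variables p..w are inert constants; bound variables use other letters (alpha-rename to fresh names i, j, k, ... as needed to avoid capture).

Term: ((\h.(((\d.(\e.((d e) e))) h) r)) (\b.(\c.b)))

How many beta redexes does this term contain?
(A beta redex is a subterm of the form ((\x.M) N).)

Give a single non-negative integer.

Answer: 2

Derivation:
Term: ((\h.(((\d.(\e.((d e) e))) h) r)) (\b.(\c.b)))
  Redex: ((\h.(((\d.(\e.((d e) e))) h) r)) (\b.(\c.b)))
  Redex: ((\d.(\e.((d e) e))) h)
Total redexes: 2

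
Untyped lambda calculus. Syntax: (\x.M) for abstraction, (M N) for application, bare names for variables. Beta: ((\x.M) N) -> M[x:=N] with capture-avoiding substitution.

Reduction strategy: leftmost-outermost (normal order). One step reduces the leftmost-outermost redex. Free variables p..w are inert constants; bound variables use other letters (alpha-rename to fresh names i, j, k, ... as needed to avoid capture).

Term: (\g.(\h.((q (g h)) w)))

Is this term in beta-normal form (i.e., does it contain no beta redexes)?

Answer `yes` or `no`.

Answer: yes

Derivation:
Term: (\g.(\h.((q (g h)) w)))
No beta redexes found.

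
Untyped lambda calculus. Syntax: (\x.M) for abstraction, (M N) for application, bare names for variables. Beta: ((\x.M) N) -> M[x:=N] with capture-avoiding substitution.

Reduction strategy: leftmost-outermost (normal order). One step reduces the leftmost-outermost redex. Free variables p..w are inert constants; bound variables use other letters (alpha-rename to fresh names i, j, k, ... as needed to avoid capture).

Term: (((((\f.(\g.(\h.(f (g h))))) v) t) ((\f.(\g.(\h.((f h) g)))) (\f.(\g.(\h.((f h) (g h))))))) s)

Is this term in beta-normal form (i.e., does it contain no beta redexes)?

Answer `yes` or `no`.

Answer: no

Derivation:
Term: (((((\f.(\g.(\h.(f (g h))))) v) t) ((\f.(\g.(\h.((f h) g)))) (\f.(\g.(\h.((f h) (g h))))))) s)
Found 2 beta redex(es).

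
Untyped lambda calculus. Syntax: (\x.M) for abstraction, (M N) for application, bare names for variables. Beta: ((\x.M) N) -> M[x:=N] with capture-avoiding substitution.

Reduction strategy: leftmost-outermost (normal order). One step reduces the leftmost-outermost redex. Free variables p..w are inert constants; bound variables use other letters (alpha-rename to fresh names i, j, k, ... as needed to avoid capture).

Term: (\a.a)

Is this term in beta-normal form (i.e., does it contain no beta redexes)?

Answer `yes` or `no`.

Answer: yes

Derivation:
Term: (\a.a)
No beta redexes found.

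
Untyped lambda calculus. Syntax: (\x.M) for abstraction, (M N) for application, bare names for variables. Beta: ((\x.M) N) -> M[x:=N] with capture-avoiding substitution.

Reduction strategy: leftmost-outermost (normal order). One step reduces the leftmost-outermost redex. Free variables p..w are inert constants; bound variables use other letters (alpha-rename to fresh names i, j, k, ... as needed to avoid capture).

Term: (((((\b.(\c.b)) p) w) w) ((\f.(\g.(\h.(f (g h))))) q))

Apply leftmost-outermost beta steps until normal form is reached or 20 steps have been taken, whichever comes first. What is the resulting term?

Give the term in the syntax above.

Step 0: (((((\b.(\c.b)) p) w) w) ((\f.(\g.(\h.(f (g h))))) q))
Step 1: ((((\c.p) w) w) ((\f.(\g.(\h.(f (g h))))) q))
Step 2: ((p w) ((\f.(\g.(\h.(f (g h))))) q))
Step 3: ((p w) (\g.(\h.(q (g h)))))

Answer: ((p w) (\g.(\h.(q (g h)))))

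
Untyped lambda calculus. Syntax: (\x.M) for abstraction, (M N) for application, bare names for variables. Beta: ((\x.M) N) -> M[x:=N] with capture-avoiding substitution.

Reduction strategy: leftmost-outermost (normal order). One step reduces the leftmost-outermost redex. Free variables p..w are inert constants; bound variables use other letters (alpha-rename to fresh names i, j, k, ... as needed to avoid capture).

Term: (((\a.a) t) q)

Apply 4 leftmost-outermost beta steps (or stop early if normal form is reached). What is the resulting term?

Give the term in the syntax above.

Answer: (t q)

Derivation:
Step 0: (((\a.a) t) q)
Step 1: (t q)
Step 2: (normal form reached)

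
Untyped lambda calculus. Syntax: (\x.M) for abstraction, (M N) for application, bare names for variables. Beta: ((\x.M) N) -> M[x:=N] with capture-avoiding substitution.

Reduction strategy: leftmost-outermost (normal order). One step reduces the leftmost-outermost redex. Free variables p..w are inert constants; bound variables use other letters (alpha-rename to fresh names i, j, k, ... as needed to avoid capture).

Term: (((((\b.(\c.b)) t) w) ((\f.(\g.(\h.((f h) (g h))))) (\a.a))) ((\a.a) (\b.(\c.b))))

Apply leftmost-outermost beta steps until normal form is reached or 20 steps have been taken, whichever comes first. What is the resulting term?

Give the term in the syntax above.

Step 0: (((((\b.(\c.b)) t) w) ((\f.(\g.(\h.((f h) (g h))))) (\a.a))) ((\a.a) (\b.(\c.b))))
Step 1: ((((\c.t) w) ((\f.(\g.(\h.((f h) (g h))))) (\a.a))) ((\a.a) (\b.(\c.b))))
Step 2: ((t ((\f.(\g.(\h.((f h) (g h))))) (\a.a))) ((\a.a) (\b.(\c.b))))
Step 3: ((t (\g.(\h.(((\a.a) h) (g h))))) ((\a.a) (\b.(\c.b))))
Step 4: ((t (\g.(\h.(h (g h))))) ((\a.a) (\b.(\c.b))))
Step 5: ((t (\g.(\h.(h (g h))))) (\b.(\c.b)))

Answer: ((t (\g.(\h.(h (g h))))) (\b.(\c.b)))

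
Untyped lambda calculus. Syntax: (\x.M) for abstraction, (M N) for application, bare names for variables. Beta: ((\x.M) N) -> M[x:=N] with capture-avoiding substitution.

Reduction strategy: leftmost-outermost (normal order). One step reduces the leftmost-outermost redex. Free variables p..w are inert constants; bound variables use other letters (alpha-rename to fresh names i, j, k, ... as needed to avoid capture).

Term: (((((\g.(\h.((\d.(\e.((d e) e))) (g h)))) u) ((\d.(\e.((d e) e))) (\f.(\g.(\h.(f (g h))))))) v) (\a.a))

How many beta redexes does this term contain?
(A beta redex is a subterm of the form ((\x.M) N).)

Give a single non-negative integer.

Term: (((((\g.(\h.((\d.(\e.((d e) e))) (g h)))) u) ((\d.(\e.((d e) e))) (\f.(\g.(\h.(f (g h))))))) v) (\a.a))
  Redex: ((\g.(\h.((\d.(\e.((d e) e))) (g h)))) u)
  Redex: ((\d.(\e.((d e) e))) (g h))
  Redex: ((\d.(\e.((d e) e))) (\f.(\g.(\h.(f (g h))))))
Total redexes: 3

Answer: 3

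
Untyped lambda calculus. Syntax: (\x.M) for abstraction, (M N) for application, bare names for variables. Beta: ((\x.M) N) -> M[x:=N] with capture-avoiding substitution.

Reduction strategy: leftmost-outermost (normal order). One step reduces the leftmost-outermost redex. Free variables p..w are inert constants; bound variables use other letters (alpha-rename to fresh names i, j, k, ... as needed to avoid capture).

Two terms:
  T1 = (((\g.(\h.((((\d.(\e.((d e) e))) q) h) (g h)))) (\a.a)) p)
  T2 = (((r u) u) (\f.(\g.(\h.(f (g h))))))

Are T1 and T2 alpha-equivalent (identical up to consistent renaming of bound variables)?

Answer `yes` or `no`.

Answer: no

Derivation:
Term 1: (((\g.(\h.((((\d.(\e.((d e) e))) q) h) (g h)))) (\a.a)) p)
Term 2: (((r u) u) (\f.(\g.(\h.(f (g h))))))
Alpha-equivalence: compare structure up to binder renaming.
Result: False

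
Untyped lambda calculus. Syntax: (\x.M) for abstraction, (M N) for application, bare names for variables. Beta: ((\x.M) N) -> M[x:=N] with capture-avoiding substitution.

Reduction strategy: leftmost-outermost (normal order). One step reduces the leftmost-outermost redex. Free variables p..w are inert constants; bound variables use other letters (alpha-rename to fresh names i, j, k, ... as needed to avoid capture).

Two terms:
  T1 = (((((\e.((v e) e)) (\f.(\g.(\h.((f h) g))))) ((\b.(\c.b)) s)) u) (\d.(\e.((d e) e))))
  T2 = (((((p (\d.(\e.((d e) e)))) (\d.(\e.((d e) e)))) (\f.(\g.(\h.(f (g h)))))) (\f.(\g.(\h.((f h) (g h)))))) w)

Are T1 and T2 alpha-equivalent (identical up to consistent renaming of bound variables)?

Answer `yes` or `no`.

Answer: no

Derivation:
Term 1: (((((\e.((v e) e)) (\f.(\g.(\h.((f h) g))))) ((\b.(\c.b)) s)) u) (\d.(\e.((d e) e))))
Term 2: (((((p (\d.(\e.((d e) e)))) (\d.(\e.((d e) e)))) (\f.(\g.(\h.(f (g h)))))) (\f.(\g.(\h.((f h) (g h)))))) w)
Alpha-equivalence: compare structure up to binder renaming.
Result: False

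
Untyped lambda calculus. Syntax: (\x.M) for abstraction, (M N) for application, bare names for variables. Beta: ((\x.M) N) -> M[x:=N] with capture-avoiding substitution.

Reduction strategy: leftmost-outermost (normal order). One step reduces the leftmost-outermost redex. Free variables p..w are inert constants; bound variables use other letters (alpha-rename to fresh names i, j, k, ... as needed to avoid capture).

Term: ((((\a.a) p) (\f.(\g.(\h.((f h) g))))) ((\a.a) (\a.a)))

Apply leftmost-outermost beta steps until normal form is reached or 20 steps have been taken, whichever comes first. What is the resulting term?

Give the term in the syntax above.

Answer: ((p (\f.(\g.(\h.((f h) g))))) (\a.a))

Derivation:
Step 0: ((((\a.a) p) (\f.(\g.(\h.((f h) g))))) ((\a.a) (\a.a)))
Step 1: ((p (\f.(\g.(\h.((f h) g))))) ((\a.a) (\a.a)))
Step 2: ((p (\f.(\g.(\h.((f h) g))))) (\a.a))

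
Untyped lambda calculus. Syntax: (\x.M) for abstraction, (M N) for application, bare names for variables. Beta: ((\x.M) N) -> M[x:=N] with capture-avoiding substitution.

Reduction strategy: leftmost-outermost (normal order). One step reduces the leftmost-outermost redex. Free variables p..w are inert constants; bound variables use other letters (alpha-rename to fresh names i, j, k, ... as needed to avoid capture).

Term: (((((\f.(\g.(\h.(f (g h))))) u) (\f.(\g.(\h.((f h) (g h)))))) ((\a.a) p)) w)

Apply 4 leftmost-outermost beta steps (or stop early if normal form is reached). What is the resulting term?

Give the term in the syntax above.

Step 0: (((((\f.(\g.(\h.(f (g h))))) u) (\f.(\g.(\h.((f h) (g h)))))) ((\a.a) p)) w)
Step 1: ((((\g.(\h.(u (g h)))) (\f.(\g.(\h.((f h) (g h)))))) ((\a.a) p)) w)
Step 2: (((\h.(u ((\f.(\g.(\h.((f h) (g h))))) h))) ((\a.a) p)) w)
Step 3: ((u ((\f.(\g.(\h.((f h) (g h))))) ((\a.a) p))) w)
Step 4: ((u (\g.(\h.((((\a.a) p) h) (g h))))) w)

Answer: ((u (\g.(\h.((((\a.a) p) h) (g h))))) w)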